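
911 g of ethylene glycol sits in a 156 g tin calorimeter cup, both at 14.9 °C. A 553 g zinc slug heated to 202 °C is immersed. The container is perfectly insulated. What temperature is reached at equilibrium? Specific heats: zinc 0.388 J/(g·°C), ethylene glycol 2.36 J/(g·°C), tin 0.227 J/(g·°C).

T_f ≈ 31.6 °C

With ΣQ=0 the equilibrium temperature is the m·c-weighted mean:
T_f = (214.56*202 + 2150*14.9 + 35.41*14.9) / (214.56 + 2150 + 35.41)
    = 75904 / 2399.9 ≈ 31.63 °C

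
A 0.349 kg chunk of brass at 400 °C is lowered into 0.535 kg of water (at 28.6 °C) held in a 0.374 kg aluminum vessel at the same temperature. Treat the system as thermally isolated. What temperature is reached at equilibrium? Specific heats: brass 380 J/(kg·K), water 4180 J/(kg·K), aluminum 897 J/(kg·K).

T_f ≈ 46.8 °C

Net heat exchanged in the isolated system is zero:
0.349*380*(T − 400) + 0.535*4180*(T − 28.6) + 0.374*897*(T − 28.6) = 0
2704.4 T = 126601
T = 126601 / 2704.4 = 46.8 °C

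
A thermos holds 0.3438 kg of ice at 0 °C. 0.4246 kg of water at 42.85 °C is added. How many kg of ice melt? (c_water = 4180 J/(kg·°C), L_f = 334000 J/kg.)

m_melted ≈ 0.228 kg

Heat available from the water dropping to 0 °C: 0.4246·4180·42.85 = 76051 J.
Melting all 0.3438 kg of ice would need 0.3438·334000 = 114829 J.
76051 J < 114829 J, so only part of the ice melts and the system sits at 0 °C.
m_melted·334000 = 76051  ⇒  m_melted ≈ 0.2277 kg.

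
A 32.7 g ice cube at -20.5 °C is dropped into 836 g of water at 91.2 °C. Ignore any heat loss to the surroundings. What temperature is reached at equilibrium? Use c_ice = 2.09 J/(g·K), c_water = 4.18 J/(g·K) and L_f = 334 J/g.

T_f ≈ 84.4 °C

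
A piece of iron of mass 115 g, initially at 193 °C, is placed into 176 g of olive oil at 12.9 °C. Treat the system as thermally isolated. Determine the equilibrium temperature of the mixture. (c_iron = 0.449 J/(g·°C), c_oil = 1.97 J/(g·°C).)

Setting the total heat transfer to zero:
115·0.449·(T − 193) + 176·1.97·(T − 12.9) = 0
51.63(T − 193) + 346.72(T − 12.9) = 0
398.35 T = 14438
T ≈ 36.24 °C

T_f ≈ 36.2 °C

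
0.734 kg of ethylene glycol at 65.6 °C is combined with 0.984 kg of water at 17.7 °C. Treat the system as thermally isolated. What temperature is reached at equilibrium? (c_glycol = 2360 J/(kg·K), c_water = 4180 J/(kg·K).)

Let T be the final temperature. ΣQ_i = 0:
0.734*2360*(T − 65.6) + 0.984*4180*(T − 17.7) = 0
1732.2(T − 65.6) + 4113.1(T − 17.7) = 0
5845.4 T = 186437
T = 186437 / 5845.4 = 31.9 °C

T_f ≈ 31.9 °C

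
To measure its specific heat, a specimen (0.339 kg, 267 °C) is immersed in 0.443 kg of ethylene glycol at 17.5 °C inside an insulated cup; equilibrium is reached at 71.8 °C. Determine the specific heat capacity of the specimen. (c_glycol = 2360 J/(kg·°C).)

c ≈ 858 J/(kg·°C)

m_s c (T_s − T_f) = m_glycol c_glycol (T_f − T_0):
0.339·c·(267 − 71.8) = 0.443·2360·(71.8 − 17.5)
66.17 c = 56770  ⇒  c ≈ 857.9 J/(kg·°C)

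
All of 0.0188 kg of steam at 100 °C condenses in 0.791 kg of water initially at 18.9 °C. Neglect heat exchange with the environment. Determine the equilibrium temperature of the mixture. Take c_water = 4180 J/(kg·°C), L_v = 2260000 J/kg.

T_f ≈ 33.3 °C

Sum of m c ΔT and latent-heat terms is zero:
latent heat released on condensation: 0.0188×2260000 = 42488; condensate cools 100→T: 0.0188×4180×(T − 100) = 78.58(T − 100); original water: 3306.4(T − 18.9)
3385 T = 42488 + 7858.4 + 62491 = 112837
T ≈ 33.33 °C — below 100 °C, confirming all the steam condensed.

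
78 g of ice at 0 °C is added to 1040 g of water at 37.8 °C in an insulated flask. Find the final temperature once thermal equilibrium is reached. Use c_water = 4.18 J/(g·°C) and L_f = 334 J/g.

T_f ≈ 29.6 °C

Heat gained plus heat lost sum to zero:
melt ice: 78·334 = 26052; meltwater 0→T: 78·4.18·T = 326.04 T; water cools: 1040·4.18·(T − 37.8) = 4347.2(T − 37.8)
4673.2 T = 164324 − 26052 = 138272
T ≈ 29.59 °C (positive, so assuming full melt was valid).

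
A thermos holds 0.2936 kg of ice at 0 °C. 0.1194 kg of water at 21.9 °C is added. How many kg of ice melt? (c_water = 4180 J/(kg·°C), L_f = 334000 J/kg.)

Heat available from the water dropping to 0 °C: 0.1194·4180·21.9 = 10930 J.
To melt every bit of ice: 0.2936·334000 = 98062 J.
10930 J < 98062 J, so only part of the ice melts and the system sits at 0 °C.
m_melt = 10930 / L_f = 0.03272 kg.

m_melted ≈ 0.0327 kg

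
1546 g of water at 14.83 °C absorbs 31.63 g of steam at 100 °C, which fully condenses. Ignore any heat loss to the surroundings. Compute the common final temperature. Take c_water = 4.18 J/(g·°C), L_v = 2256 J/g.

T_f ≈ 27.4 °C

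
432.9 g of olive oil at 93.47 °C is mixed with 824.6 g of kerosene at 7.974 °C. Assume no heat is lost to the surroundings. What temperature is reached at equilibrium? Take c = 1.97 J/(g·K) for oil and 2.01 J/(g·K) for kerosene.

T_f ≈ 37.0 °C

Heat gained plus heat lost sum to zero:
432.9·1.97·(T − 93.47) + 824.6·2.01·(T − 7.974) = 0
852.81(T − 93.47) + 1657.4(T − 7.974) = 0
2510.3 T = 92929
T = 92929 / 2510.3 = 37 °C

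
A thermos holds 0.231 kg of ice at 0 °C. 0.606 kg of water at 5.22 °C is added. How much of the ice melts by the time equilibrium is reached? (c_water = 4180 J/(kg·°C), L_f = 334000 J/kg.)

Cooling the water to 0 °C releases 0.606×4180×5.22 = 13223 J.
To melt every bit of ice: 0.231×334000 = 77154 J.
That's not enough to melt it all — equilibrium is at 0 °C with ice remaining.
Mass melted = 13223/334000 ≈ 0.03959 kg.

m_melted ≈ 0.0396 kg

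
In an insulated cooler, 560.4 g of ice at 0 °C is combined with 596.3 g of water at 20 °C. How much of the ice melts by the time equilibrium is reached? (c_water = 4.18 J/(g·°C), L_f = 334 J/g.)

Water can give up m c ΔT = 596.3·4.18·20 = 49851 J before reaching 0 °C.
Fully melting the ice requires m_ice L_f = 560.4·334 = 187174 J.
49851 J < 187174 J, so only part of the ice melts and the system sits at 0 °C.
m_melt = 49851 / L_f = 149.3 g.

m_melted ≈ 149 g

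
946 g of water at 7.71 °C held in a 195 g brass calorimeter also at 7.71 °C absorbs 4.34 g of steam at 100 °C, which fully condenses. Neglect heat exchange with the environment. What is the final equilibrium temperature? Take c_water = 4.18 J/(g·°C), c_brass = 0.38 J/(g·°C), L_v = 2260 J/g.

T_f ≈ 10.5 °C

Net heat exchanged in the isolated system is zero:
latent heat released on condensation: 4.34×2260 = 9808.4; condensed water 100 °C→T: 18.14(T − 100); original water: 3954.3(T − 7.71); cup: 74.1(T − 7.71)
4046.5 T = 9808.4 + 1814.1 + 31059 = 42681
T ≈ 10.55 °C (< 100 °C, so full condensation is consistent).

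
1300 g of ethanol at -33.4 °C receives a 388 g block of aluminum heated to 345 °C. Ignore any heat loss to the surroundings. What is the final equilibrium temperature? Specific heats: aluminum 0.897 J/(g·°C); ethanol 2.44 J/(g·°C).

T_f ≈ 4.0 °C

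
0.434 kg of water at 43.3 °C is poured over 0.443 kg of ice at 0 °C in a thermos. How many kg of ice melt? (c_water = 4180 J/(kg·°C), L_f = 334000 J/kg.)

m_melted ≈ 0.235 kg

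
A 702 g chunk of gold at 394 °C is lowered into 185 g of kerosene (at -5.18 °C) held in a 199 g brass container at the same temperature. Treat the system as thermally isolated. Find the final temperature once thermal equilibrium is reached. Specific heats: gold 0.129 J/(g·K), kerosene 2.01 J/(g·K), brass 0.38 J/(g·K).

T_f is the heat-capacity-weighted average of the initial temperatures:
T_f = (90.56*394 + 371.85*(-5.18) + 75.62*(-5.18)) / (90.56 + 371.85 + 75.62)
    = 33362 / 538.03 ≈ 62.01 °C

T_f ≈ 62.0 °C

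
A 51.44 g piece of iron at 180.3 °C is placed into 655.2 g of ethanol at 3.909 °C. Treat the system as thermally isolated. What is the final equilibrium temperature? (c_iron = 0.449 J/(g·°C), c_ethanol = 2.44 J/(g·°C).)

T_f ≈ 6.4 °C

|Q_iron| = |Q_ethanol|:
51.44*0.449*(180.3 − T) = 655.2*2.44*(T − 3.909)
23.1(180.3 − T) = 1598.7(T − 3.909)
1621.8 T = 10414  ⇒  T ≈ 6.42 °C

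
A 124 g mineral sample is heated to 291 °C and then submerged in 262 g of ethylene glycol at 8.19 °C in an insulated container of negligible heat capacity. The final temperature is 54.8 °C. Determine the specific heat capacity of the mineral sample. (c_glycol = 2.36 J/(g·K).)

c ≈ 0.984 J/(g·K)

Setting the total heat transfer to zero:
124·c·(54.8 − 291) + 262·2.36·(54.8 − 8.19) = 0
-29289 c = -28820
c = -28820/-29289 ≈ 0.984 J/(g·K)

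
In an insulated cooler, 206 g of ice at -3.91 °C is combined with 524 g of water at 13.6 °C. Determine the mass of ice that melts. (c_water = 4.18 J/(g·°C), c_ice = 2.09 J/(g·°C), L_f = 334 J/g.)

m_melted ≈ 84.1 g

Water can give up m c ΔT = 524×4.18×13.6 = 29788 J before reaching 0 °C.
Warming the ice to 0 °C takes 206×2.09×3.91 = 1683.4 J, leaving 28105 J for melting.
To melt every bit of ice: 206×334 = 68804 J.
28105 J < 68804 J, so only part of the ice melts and the system sits at 0 °C.
m_melted×334 = 28105  ⇒  m_melted ≈ 84.15 g.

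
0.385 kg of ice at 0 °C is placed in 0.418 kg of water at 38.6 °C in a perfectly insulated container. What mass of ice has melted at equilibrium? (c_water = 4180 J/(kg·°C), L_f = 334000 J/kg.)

m_melted ≈ 0.202 kg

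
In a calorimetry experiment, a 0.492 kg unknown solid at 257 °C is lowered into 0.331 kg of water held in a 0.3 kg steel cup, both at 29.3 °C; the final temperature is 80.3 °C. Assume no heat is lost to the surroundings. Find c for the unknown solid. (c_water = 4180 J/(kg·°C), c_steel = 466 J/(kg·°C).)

c ≈ 894 J/(kg·°C)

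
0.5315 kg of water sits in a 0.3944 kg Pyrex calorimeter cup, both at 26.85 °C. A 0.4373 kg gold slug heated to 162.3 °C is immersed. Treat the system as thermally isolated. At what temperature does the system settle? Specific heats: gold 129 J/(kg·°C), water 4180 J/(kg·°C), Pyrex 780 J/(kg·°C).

T_f ≈ 29.8 °C

Taking heat into each body as positive, Σ m c ΔT = 0:
0.4373×129×(T − 162.3) + 0.5315×4180×(T − 26.85) + 0.3944×780×(T − 26.85) = 0
56.41(T − 162.3) + 2221.7(T − 26.85) + 307.63(T − 26.85) = 0
(56.41 + 2221.7 + 307.63) T = 56.41×162.3 + 2221.7×26.85 + 307.63×26.85
T ≈ 29.81 °C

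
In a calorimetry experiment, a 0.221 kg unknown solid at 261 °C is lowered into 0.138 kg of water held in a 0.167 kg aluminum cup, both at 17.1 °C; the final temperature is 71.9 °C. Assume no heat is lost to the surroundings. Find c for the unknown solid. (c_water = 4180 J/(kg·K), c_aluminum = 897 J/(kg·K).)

Conservation of energy gives ΣQ = 0:
0.221·c·(71.9 − 261) + 0.138·4180·(71.9 − 17.1) + 0.167·897·(71.9 − 17.1) = 0
-41.79 c = -39820
c = -39820/-41.79 ≈ 952.8 J/(kg·K)

c ≈ 953 J/(kg·K)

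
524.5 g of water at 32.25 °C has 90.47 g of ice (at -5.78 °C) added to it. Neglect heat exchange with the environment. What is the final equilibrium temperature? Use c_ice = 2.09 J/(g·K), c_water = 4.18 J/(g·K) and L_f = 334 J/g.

Setting the total heat transfer to zero:
warm ice to 0 °C: 90.47·2.09·(0 − (-5.78)) = 1092.9
  melt ice: 90.47·334 = 30217
  warm the meltwater: 378.16 T
  water: 2192.4(T − 32.25)
2570.6 T = 70705 − 31310 = 39395
T ≈ 15.33 °C — above 0 °C, consistent with complete melting.

T_f ≈ 15.3 °C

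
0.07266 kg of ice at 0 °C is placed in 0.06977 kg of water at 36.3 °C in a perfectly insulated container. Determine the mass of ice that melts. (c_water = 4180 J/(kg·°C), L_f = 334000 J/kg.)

m_melted ≈ 0.0317 kg

Heat available from the water dropping to 0 °C: 0.06977·4180·36.3 = 10586 J.
Melting all 0.07266 kg of ice would need 0.07266·334000 = 24268 J.
That's not enough to melt it all — equilibrium is at 0 °C with ice remaining.
m_melted·334000 = 10586  ⇒  m_melted ≈ 0.0317 kg.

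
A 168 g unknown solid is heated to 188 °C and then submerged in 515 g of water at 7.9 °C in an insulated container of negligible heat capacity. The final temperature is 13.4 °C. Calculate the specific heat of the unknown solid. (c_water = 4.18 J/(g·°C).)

c ≈ 0.404 J/(g·°C)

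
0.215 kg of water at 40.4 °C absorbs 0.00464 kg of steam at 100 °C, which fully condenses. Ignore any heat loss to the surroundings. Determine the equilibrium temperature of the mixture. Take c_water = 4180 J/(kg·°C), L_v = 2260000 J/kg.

T_f ≈ 53.1 °C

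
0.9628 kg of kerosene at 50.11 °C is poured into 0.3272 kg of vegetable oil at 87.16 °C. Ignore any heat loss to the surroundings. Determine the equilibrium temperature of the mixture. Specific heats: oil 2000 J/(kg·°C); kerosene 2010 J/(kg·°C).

T_f ≈ 59.5 °C

Heat gained plus heat lost sum to zero:
0.3272×2000×(T − 87.16) + 0.9628×2010×(T − 50.11) = 0
(654.4 + 1935.2) T = 654.4×87.16 + 1935.2×50.11
T = 154012 / 2589.6 = 59.5 °C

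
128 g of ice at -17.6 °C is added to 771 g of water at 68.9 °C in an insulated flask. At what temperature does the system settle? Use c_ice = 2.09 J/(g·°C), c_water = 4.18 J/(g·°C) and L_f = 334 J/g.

T_f ≈ 46.5 °C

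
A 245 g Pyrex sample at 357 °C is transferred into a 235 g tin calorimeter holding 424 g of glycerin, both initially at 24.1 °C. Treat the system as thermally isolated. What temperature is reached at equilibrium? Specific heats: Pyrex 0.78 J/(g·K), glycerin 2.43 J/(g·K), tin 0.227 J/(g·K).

Conservation of energy gives ΣQ = 0:
245*0.78*(T − 357) + 424*2.43*(T − 24.1) + 235*0.227*(T − 24.1) = 0
191.1(T − 357) + 1030.3(T − 24.1) + 53.34(T − 24.1) = 0
1274.8 T = 94339
T = 94339 / 1274.8 = 74 °C

T_f ≈ 74.0 °C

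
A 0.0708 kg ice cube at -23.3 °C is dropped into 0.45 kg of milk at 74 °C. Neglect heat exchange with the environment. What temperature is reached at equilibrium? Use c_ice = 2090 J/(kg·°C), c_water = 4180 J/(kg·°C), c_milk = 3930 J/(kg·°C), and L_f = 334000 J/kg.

Net heat exchanged in the isolated system is zero:
warm ice to 0 °C: 0.0708×2090×(0 − (-23.3)) = 3447.7; melt ice: 0.0708×334000 = 23647; warm the meltwater: 295.94 T; milk: 1768.5(T − 74)
2064.4 T = 130869 − 27095 = 103774
T ≈ 50.27 °C. Since T > 0 °C, the all-ice-melts assumption holds.

T_f ≈ 50.3 °C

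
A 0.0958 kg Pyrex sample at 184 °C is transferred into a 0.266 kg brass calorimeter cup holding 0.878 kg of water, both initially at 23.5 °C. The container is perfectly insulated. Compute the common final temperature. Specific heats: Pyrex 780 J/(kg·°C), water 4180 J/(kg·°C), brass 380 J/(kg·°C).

T_f ≈ 26.6 °C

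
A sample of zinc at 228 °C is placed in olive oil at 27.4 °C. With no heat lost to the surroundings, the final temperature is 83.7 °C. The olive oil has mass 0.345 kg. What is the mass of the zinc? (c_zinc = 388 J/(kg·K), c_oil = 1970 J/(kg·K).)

m ≈ 0.683 kg

Energy conservation, ΣQ = 0:
m·388·(83.7 − 228) + 0.345·1970·(83.7 − 27.4) = 0
-55988 m = -38264
m = -38264/-55988 ≈ 0.6834 kg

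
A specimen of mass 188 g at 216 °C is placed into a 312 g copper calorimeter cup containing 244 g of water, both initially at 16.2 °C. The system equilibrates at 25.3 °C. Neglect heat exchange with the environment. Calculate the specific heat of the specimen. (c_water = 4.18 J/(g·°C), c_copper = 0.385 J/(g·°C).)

Setting the total heat transfer to zero:
188·c·(25.3 − 216) + 244·4.18·(25.3 − 16.2) + 312·0.385·(25.3 − 16.2) = 0
-35852 c = -10374
c = -10374/-35852 ≈ 0.2894 J/(g·°C)

c ≈ 0.289 J/(g·°C)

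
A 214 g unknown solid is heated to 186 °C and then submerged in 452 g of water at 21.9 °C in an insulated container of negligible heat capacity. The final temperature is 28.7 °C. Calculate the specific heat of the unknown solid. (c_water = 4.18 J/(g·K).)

c ≈ 0.382 J/(g·K)

m_s c (T_s − T_f) = m_water c_water (T_f − T_0):
214×c×(186 − 28.7) = 452×4.18×(28.7 − 21.9)
33662 c = 12848  ⇒  c ≈ 0.3817 J/(g·K)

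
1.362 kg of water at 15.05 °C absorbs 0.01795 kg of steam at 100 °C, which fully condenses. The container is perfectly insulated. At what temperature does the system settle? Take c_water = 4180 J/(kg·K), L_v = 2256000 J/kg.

Setting the total heat transfer to zero:
condense steam: −0.01795×2256000 = −40495; condensed water 100 °C→T: 75.03(T − 100); water warms: 1.362×4180×(T − 15.05) = 5693.2(T − 15.05)
5768.2 T = 40495 + 7503.1 + 85682 = 133680
T ≈ 23.18 °C — below 100 °C, confirming all the steam condensed.

T_f ≈ 23.2 °C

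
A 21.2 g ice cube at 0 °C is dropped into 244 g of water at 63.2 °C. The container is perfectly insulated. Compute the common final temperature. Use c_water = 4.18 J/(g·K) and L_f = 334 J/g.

Heat gained plus heat lost sum to zero:
melt ice: 21.2·334 = 7080.8; warm the meltwater: 88.62 T; water: 1019.9(T − 63.2)
1108.5 T = 64459 − 7080.8 = 57378
T ≈ 51.76 °C. Since T > 0 °C, the all-ice-melts assumption holds.

T_f ≈ 51.8 °C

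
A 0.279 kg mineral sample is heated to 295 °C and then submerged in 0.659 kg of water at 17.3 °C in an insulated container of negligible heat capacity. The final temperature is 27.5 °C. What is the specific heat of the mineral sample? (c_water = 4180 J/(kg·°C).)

m_s c (T_s − T_f) = m_water c_water (T_f − T_0):
0.279×c×(295 − 27.5) = 0.659×4180×(27.5 − 17.3)
74.63 c = 28097  ⇒  c ≈ 376.5 J/(kg·°C)

c ≈ 376 J/(kg·°C)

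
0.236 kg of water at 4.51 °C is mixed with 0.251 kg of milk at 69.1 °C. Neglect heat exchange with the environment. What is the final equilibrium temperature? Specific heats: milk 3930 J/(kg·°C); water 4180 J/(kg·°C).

Setting the total heat transfer to zero:
0.251·3930·(T − 69.1) + 0.236·4180·(T − 4.51) = 0
986.43(T − 69.1) + 986.48(T − 4.51) = 0
(986.43 + 986.48) T = 986.43·69.1 + 986.48·4.51
T ≈ 36.80 °C

T_f ≈ 36.8 °C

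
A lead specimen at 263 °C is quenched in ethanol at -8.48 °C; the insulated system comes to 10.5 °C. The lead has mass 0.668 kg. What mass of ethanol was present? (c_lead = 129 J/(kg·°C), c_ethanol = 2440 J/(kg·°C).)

m ≈ 0.47 kg

Heat lost by the lead = heat gained by the ethanol:
0.668×129×(263 − 10.5) = m×2440×(10.5 − (-8.48))
46311 m = 21758  ⇒  m ≈ 0.4698 kg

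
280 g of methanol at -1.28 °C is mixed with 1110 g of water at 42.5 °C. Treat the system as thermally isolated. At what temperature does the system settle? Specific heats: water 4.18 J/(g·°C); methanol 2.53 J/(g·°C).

Energy conservation, ΣQ = 0:
1110×4.18×(T − 42.5) + 280×2.53×(T − (-1.28)) = 0
4639.8(T − 42.5) + 708.4(T − (-1.28)) = 0
(4639.8 + 708.4) T = 4639.8×42.5 + 708.4×(-1.28)
T = 196285 / 5348.2 = 36.7 °C

T_f ≈ 36.7 °C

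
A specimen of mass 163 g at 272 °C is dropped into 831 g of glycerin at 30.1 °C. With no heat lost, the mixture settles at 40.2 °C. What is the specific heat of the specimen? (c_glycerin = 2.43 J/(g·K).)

c ≈ 0.54 J/(g·K)

Heat lost by the specimen = heat gained by the glycerin:
163·c·(272 − 40.2) = 831·2.43·(40.2 − 30.1)
37783 c = 20395  ⇒  c ≈ 0.5398 J/(g·K)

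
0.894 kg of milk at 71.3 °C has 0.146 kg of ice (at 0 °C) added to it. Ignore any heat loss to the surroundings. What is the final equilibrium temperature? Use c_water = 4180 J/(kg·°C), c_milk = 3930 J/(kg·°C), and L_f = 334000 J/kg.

T_f ≈ 48.9 °C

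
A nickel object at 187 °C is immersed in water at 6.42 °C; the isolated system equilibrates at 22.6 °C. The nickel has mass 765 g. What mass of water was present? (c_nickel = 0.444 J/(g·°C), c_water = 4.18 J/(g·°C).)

m ≈ 826 g

Heat lost by the nickel = heat gained by the water:
765·0.444·(187 − 22.6) = m·4.18·(22.6 − 6.42)
67.63 m = 55840  ⇒  m ≈ 825.6 g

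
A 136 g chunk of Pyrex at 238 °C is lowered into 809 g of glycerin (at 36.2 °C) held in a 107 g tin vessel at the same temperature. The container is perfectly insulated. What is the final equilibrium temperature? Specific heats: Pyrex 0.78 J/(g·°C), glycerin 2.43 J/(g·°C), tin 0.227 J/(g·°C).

Conservation of energy gives ΣQ = 0:
136×0.78×(T − 238) + 809×2.43×(T − 36.2) + 107×0.227×(T − 36.2) = 0
106.08(T − 238) + 1965.9(T − 36.2) + 24.29(T − 36.2) = 0
2096.2 T = 97291
T ≈ 46.41 °C

T_f ≈ 46.4 °C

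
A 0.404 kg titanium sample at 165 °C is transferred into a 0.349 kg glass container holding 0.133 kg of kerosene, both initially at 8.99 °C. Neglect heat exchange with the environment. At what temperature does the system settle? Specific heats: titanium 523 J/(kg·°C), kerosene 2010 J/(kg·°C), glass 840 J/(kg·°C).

T_f ≈ 51.7 °C

Net heat exchanged in the isolated system is zero:
0.404·523·(T − 165) + 0.133·2010·(T − 8.99) + 0.349·840·(T − 8.99) = 0
211.29(T − 165) + 267.33(T − 8.99) + 293.16(T − 8.99) = 0
(211.29 + 267.33 + 293.16) T = 211.29·165 + 267.33·8.99 + 293.16·8.99
T = 39902 / 771.78 = 51.7 °C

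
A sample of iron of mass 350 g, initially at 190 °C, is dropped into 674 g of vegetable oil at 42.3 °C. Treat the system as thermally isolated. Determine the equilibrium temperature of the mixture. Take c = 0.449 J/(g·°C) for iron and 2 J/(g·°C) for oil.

T_f ≈ 57.7 °C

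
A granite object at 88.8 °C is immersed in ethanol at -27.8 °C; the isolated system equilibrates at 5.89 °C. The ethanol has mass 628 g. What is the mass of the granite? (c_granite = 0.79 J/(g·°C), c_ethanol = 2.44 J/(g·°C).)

Conservation of energy gives ΣQ = 0:
m·0.79·(5.89 − 88.8) + 628·2.44·(5.89 − (-27.8)) = 0
-65.5 m = -51624
m = -51624/-65.5 ≈ 788.2 g

m ≈ 788 g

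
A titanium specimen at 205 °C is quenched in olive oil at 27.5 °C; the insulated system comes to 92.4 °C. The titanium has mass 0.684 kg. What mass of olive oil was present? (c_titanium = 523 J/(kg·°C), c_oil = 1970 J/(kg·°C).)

Taking heat into each body as positive, Σ m c ΔT = 0:
0.684·523·(92.4 − 205) + m·1970·(92.4 − 27.5) = 0
127853 m = 40281
m = 40281/127853 ≈ 0.3151 kg

m ≈ 0.315 kg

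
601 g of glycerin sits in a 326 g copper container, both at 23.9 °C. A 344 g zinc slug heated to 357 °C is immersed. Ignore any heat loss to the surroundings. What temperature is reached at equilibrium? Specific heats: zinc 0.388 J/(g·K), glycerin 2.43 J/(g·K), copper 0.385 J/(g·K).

T_f ≈ 49.8 °C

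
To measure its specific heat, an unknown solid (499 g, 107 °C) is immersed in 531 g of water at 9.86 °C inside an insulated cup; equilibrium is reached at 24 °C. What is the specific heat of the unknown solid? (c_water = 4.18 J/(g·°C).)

Taking heat into each body as positive, Σ m c ΔT = 0:
499×c×(24 − 107) + 531×4.18×(24 − 9.86) = 0
-41417 c = -31385
c = -31385/-41417 ≈ 0.7578 J/(g·°C)

c ≈ 0.758 J/(g·°C)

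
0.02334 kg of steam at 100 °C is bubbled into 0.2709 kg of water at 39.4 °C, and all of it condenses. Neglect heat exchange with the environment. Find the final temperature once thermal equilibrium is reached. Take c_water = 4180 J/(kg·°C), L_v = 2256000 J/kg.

T_f ≈ 87.0 °C

Sum of m c ΔT and latent-heat terms is zero:
condense steam: −0.02334·2256000 = −52655; condensate cools 100→T: 0.02334·4180·(T − 100) = 97.56(T − 100); water warms: 0.2709·4180·(T − 39.4) = 1132.4(T − 39.4)
1229.9 T = 52655 + 9756.1 + 44615 = 107026
T ≈ 87.02 °C (< 100 °C, so full condensation is consistent).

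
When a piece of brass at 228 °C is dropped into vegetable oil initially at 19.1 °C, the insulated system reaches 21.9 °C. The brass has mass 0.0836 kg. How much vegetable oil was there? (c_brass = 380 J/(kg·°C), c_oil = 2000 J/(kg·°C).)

Conservation of energy gives ΣQ = 0:
0.0836×380×(21.9 − 228) + m×2000×(21.9 − 19.1) = 0
5600 m = 6547.4
m = 6547.4/5600 ≈ 1.169 kg

m ≈ 1.17 kg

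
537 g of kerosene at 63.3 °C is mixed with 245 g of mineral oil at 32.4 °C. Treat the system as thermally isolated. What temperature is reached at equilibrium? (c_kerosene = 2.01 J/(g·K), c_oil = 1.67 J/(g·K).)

T_f ≈ 54.8 °C

Heat lost by the kerosene equals heat gained by the oil:
537·2.01·(63.3 − T) = 245·1.67·(T − 32.4)
1079.4(63.3 − T) = 409.15(T − 32.4)
1488.5 T = 81581  ⇒  T ≈ 54.81 °C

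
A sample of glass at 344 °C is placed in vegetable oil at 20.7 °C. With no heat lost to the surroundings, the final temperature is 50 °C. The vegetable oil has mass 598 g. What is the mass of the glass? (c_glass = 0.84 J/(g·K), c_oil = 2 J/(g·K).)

|Q_glass| = |Q_oil|:
m×0.84×(344 − 50) = 598×2×(50 − 20.7)
246.96 m = 35043  ⇒  m ≈ 141.9 g

m ≈ 142 g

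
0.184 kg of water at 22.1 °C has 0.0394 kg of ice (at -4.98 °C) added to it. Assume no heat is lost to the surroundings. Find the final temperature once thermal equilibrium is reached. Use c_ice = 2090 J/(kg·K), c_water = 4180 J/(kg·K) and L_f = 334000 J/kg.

T_f ≈ 3.7 °C

Energy conservation, ΣQ = 0:
ice -4.98→0 °C: 0.0394·2090·4.98 = 410.08
  latent heat to melt: 0.0394·334000 = 13160
  warm the meltwater: 164.69 T
  water cools: 0.184·4180·(T − 22.1) = 769.12(T − 22.1)
933.81 T = 16998 − 13570 = 3427.9
T ≈ 3.67 °C — above 0 °C, consistent with complete melting.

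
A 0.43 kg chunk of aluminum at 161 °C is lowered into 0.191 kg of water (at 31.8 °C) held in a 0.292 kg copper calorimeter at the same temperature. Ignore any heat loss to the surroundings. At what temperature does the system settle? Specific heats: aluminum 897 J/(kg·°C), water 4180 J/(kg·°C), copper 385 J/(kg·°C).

T_f ≈ 70.2 °C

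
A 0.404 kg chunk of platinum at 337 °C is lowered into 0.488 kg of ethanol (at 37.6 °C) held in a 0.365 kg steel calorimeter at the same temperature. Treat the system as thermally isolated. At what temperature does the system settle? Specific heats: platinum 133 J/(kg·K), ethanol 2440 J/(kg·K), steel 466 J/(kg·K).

T_f ≈ 49.0 °C

Conservation of energy gives ΣQ = 0:
0.404×133×(T − 337) + 0.488×2440×(T − 37.6) + 0.365×466×(T − 37.6) = 0
(53.73 + 1190.7 + 170.09) T = 53.73×337 + 1190.7×37.6 + 170.09×37.6
T = 69274 / 1414.5 = 49 °C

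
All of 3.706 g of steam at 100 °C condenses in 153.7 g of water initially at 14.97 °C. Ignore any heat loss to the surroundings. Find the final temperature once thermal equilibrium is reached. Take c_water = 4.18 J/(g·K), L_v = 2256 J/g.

T_f ≈ 29.7 °C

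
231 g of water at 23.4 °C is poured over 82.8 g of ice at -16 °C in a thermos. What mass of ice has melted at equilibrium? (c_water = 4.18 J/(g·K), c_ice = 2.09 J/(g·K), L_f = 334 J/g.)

m_melted ≈ 59.4 g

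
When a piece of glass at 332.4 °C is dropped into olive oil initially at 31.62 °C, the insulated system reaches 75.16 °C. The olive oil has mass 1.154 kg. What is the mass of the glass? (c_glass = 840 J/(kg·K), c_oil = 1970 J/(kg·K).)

Taking heat into each body as positive, Σ m c ΔT = 0:
m·840·(75.16 − 332.4) + 1.154·1970·(75.16 − 31.62) = 0
-216082 m = -98983
m = -98983/-216082 ≈ 0.4581 kg

m ≈ 0.458 kg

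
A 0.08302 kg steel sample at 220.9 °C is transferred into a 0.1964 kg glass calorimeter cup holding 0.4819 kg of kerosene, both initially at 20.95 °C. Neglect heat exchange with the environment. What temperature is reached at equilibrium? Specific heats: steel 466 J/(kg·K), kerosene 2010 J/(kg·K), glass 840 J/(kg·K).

T_f ≈ 27.5 °C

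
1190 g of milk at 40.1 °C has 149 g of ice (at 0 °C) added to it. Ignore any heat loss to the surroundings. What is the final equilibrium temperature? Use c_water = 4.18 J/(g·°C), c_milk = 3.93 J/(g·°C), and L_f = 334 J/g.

Sum of m c ΔT and latent-heat terms is zero:
fusion: m_ice L_f = 149·334 = 49766
  warm the meltwater: 622.82 T
  milk cools: 1190·3.93·(T − 40.1) = 4676.7(T − 40.1)
5299.5 T = 187536 − 49766 = 137770
T ≈ 26.00 °C (positive, so assuming full melt was valid).

T_f ≈ 26.0 °C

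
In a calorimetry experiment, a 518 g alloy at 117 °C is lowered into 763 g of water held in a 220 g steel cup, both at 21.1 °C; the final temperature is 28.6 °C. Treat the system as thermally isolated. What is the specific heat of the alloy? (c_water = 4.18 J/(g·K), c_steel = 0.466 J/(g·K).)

Heat gained plus heat lost sum to zero:
518·c·(28.6 − 117) + 763·4.18·(28.6 − 21.1) + 220·0.466·(28.6 − 21.1) = 0
-45791 c = -24689
c = -24689/-45791 ≈ 0.5392 J/(g·K)

c ≈ 0.539 J/(g·K)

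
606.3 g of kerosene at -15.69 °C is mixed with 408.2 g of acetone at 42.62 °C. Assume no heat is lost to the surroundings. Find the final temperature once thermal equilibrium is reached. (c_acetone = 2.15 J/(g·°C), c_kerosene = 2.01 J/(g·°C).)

T_f ≈ 8.7 °C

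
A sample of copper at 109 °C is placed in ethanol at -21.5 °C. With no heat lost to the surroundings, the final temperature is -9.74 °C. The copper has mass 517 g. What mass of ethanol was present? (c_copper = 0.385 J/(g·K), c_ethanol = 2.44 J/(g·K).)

Heat lost by the copper = heat gained by the ethanol:
517·0.385·(109 − -9.74) = m·2.44·(-9.74 − (-21.5))
28.69 m = 23635  ⇒  m ≈ 823.7 g

m ≈ 824 g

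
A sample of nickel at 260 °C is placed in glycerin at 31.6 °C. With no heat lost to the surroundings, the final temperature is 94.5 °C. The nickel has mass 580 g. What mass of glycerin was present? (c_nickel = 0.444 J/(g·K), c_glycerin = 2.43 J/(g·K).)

m ≈ 279 g

Heat lost by the nickel = heat gained by the glycerin:
580·0.444·(260 − 94.5) = m·2.43·(94.5 − 31.6)
152.85 m = 42620  ⇒  m ≈ 278.8 g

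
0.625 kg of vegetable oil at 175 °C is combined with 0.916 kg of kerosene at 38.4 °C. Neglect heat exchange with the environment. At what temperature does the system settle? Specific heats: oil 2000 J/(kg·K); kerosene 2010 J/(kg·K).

T_f ≈ 93.6 °C

Energy conservation, ΣQ = 0:
0.625*2000*(T − 175) + 0.916*2010*(T − 38.4) = 0
1250(T − 175) + 1841.2(T − 38.4) = 0
3091.2 T = 289451
T ≈ 93.64 °C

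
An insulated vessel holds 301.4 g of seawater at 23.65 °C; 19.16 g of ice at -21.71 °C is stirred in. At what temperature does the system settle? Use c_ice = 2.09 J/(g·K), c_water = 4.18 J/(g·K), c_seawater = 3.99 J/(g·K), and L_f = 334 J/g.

Setting the total heat transfer to zero:
warm ice to 0 °C: 19.16×2.09×(0 − (-21.71)) = 869.36; latent heat to melt: 19.16×334 = 6399.4; meltwater 0→T: 19.16×4.18×T = 80.09 T; seawater cools: 301.4×3.99×(T − 23.65) = 1202.6(T − 23.65)
1282.7 T = 28441 − 7268.8 = 21172
T ≈ 16.51 °C — above 0 °C, consistent with complete melting.

T_f ≈ 16.5 °C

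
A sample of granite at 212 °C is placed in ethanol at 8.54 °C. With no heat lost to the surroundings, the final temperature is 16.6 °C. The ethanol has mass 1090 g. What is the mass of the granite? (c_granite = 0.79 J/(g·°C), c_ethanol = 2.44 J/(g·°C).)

Heat lost by the granite = heat gained by the ethanol:
m×0.79×(212 − 16.6) = 1090×2.44×(16.6 − 8.54)
154.37 m = 21436  ⇒  m ≈ 138.9 g

m ≈ 139 g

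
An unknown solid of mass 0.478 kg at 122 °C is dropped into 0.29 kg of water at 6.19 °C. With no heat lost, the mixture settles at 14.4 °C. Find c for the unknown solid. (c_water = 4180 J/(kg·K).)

c ≈ 193 J/(kg·K)

m_s c (T_s − T_f) = m_water c_water (T_f − T_0):
0.478·c·(122 − 14.4) = 0.29·4180·(14.4 − 6.19)
51.43 c = 9952.2  ⇒  c ≈ 193.5 J/(kg·K)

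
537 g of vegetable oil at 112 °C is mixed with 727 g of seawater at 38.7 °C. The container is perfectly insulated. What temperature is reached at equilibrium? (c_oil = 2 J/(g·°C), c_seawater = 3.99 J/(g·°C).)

T_f ≈ 58.5 °C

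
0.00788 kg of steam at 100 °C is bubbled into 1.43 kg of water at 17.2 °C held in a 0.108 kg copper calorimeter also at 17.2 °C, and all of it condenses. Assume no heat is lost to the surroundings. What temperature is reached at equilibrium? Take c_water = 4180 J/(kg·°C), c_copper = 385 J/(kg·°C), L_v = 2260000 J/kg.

T_f ≈ 20.6 °C

Heat gained plus heat lost sum to zero:
condense steam: −0.00788·2260000 = −17809
  condensate cools 100→T: 0.00788·4180·(T − 100) = 32.94(T − 100)
  water warms: 1.43·4180·(T − 17.2) = 5977.4(T − 17.2)
  cup: 41.58(T − 17.2)
6051.9 T = 17809 + 3293.8 + 103526 = 124629
T ≈ 20.59 °C, under the boiling point, so the assumption holds.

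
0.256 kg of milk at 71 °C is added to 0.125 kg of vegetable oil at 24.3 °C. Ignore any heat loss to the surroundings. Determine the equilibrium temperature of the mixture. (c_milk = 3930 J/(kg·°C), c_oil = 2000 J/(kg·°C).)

Taking heat into each body as positive, Σ m c ΔT = 0:
0.256*3930*(T − 71) + 0.125*2000*(T − 24.3) = 0
1256.1 T = 77507
T = 77507/1256.1 ≈ 61.71 °C

T_f ≈ 61.7 °C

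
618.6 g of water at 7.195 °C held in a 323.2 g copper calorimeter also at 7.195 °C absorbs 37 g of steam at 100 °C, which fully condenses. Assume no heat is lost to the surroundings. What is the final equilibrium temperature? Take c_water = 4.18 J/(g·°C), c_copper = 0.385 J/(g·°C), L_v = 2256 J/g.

T_f ≈ 41.3 °C

Let T be the final temperature. ΣQ_i = 0:
latent heat released on condensation: 37×2256 = 83472
  condensate cools 100→T: 37×4.18×(T − 100) = 154.66(T − 100)
  original water: 2585.7(T − 7.195)
  copper cup: 323.2×0.385×(T − 7.195) = 124.43(T − 7.195)
2864.8 T = 83472 + 15466 + 19500 = 118438
T ≈ 41.34 °C, under the boiling point, so the assumption holds.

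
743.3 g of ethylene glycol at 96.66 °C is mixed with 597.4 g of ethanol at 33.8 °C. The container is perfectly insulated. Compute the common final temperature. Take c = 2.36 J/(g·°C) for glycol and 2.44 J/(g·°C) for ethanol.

T_f ≈ 68.1 °C

Net heat exchanged in the isolated system is zero:
743.3·2.36·(T − 96.66) + 597.4·2.44·(T − 33.8) = 0
3211.8 T = 218829
T = 218829 / 3211.8 = 68.1 °C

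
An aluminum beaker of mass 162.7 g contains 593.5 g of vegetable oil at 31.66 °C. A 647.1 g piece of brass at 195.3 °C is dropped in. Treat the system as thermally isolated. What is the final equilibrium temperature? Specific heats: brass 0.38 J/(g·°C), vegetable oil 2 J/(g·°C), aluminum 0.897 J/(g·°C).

T_f ≈ 57.1 °C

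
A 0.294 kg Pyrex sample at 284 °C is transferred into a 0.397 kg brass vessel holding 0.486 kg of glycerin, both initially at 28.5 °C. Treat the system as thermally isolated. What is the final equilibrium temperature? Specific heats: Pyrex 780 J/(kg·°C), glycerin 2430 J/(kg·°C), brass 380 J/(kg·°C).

T_f ≈ 66.0 °C

Energy conservation, ΣQ = 0:
0.294*780*(T − 284) + 0.486*2430*(T − 28.5) + 0.397*380*(T − 28.5) = 0
(229.32 + 1181 + 150.86) T = 229.32*284 + 1181*28.5 + 150.86*28.5
T = 103084/1561.2 ≈ 66.03 °C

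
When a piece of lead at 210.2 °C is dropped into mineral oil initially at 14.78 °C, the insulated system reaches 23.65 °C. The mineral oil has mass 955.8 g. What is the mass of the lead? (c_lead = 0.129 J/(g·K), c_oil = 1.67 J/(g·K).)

m ≈ 588 g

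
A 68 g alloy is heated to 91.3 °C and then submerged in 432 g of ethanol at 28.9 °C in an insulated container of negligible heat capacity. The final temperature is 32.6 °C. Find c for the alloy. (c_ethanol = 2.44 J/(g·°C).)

Energy conservation, ΣQ = 0:
68×c×(32.6 − 91.3) + 432×2.44×(32.6 − 28.9) = 0
-3991.6 c = -3900.1
c = -3900.1/-3991.6 ≈ 0.9771 J/(g·°C)

c ≈ 0.977 J/(g·°C)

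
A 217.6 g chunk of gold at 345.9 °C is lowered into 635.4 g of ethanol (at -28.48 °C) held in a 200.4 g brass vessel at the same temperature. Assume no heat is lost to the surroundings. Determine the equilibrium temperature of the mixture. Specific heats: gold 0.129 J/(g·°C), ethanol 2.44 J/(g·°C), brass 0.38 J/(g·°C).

T_f ≈ -22.1 °C

Conservation of energy gives ΣQ = 0:
217.6*0.129*(T − 345.9) + 635.4*2.44*(T − (-28.48)) + 200.4*0.38*(T − (-28.48)) = 0
(28.07 + 1550.4 + 76.15) T = 28.07*345.9 + 1550.4*(-28.48) + 76.15*(-28.48)
T = -36614/1654.6 ≈ -22.13 °C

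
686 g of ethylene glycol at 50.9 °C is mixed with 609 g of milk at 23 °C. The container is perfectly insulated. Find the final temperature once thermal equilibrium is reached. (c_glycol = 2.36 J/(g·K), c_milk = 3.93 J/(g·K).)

With ΣQ=0 the equilibrium temperature is the m·c-weighted mean:
T_f = (1619·50.9 + 2393.4·23) / (1619 + 2393.4)
    = 137453 / 4012.3 ≈ 34.26 °C

T_f ≈ 34.3 °C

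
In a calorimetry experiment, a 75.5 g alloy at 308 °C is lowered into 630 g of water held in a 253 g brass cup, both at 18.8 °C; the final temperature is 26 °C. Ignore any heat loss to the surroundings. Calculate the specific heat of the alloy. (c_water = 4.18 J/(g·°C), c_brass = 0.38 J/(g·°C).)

c ≈ 0.923 J/(g·°C)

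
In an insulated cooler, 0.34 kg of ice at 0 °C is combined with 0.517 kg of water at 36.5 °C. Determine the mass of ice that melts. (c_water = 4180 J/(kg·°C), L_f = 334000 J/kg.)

Water can give up m c ΔT = 0.517×4180×36.5 = 78879 J before reaching 0 °C.
To melt every bit of ice: 0.34×334000 = 113560 J.
That's not enough to melt it all — equilibrium is at 0 °C with ice remaining.
m_melted×334000 = 78879  ⇒  m_melted ≈ 0.2362 kg.

m_melted ≈ 0.236 kg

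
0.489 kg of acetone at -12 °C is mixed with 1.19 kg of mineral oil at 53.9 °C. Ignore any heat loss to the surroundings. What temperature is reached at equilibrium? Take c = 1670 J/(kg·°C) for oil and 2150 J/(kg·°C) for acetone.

|Q_oil| = |Q_acetone|:
1.19×1670×(53.9 − T) = 0.489×2150×(T − (-12))
1987.3(53.9 − T) = 1051.3(T − (-12))
3038.6 T = 94499  ⇒  T ≈ 31.10 °C

T_f ≈ 31.1 °C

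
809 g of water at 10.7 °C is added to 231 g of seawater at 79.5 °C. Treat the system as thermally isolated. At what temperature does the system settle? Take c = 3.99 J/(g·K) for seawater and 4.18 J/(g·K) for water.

T_f ≈ 25.4 °C

Energy conservation, ΣQ = 0:
231*3.99*(T − 79.5) + 809*4.18*(T − 10.7) = 0
(921.69 + 3381.6) T = 921.69*79.5 + 3381.6*10.7
T = 109458/4303.3 ≈ 25.44 °C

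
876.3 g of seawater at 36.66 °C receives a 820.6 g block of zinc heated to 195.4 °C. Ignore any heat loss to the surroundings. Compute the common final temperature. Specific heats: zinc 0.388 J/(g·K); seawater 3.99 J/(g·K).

With ΣQ=0 the equilibrium temperature is the m·c-weighted mean:
T_f = (318.39×195.4 + 3496.4×36.66) / (318.39 + 3496.4)
    = 190393 / 3814.8 ≈ 49.91 °C

T_f ≈ 49.9 °C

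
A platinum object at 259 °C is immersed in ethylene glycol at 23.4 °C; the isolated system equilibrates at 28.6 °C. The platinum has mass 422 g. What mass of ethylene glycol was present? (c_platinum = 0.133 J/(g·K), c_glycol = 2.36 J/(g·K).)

m ≈ 1050 g

|Q_platinum| = |Q_glycol|:
422×0.133×(259 − 28.6) = m×2.36×(28.6 − 23.4)
12.27 m = 12931  ⇒  m ≈ 1054 g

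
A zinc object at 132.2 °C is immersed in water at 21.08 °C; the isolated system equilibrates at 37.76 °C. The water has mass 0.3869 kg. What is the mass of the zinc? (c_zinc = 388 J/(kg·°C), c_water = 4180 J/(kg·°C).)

m ≈ 0.736 kg

Net heat exchanged in the isolated system is zero:
m·388·(37.76 − 132.2) + 0.3869·4180·(37.76 − 21.08) = 0
-36643 m = -26976
m = -26976/-36643 ≈ 0.7362 kg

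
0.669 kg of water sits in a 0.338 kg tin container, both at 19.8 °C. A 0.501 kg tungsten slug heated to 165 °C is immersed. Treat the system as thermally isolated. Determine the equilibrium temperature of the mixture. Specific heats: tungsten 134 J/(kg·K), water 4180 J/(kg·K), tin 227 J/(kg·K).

T_f ≈ 23.1 °C

With ΣQ=0 the equilibrium temperature is the m·c-weighted mean:
T_f = (67.13·165 + 2796.4·19.8 + 76.73·19.8) / (67.13 + 2796.4 + 76.73)
    = 67965 / 2940.3 ≈ 23.12 °C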